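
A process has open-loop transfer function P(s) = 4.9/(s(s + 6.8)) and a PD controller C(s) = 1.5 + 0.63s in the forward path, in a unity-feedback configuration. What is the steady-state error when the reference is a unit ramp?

0.925

The loop has one pole at the origin (type 1). Velocity error constant K_v = lim_{s→0} s·C(s)P(s) = 1.5·4.9/6.8 = 1.081.
Steady-state error to a unit ramp: e_ss = 1/K_v = 0.925.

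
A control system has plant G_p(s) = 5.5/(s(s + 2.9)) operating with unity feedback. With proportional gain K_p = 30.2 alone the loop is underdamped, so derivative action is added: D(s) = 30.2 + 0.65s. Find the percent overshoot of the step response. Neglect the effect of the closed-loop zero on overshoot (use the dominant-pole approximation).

44.2%

Forward path: (30.2 + 0.65s)·5.5/(s(s+2.9)). The closed-loop characteristic equation is s² + (2.9 + 5.5·0.65)s + 5.5·30.2 = 0.
That is s² + 6.475s + 166.1 = 0, so ω_n = 12.89 rad/s and ζ = 6.475/(2·12.89) = 0.2512.
%OS = 100·exp(−πζ/√(1−ζ²)) = 44.2%.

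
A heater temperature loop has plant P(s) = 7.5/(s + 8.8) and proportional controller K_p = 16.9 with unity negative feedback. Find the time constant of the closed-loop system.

Closed-loop transfer function: T(s) = K_p·P(s)/(1 + K_p·P(s)) = 126.7/(s + 8.8 + 126.7) = 126.7/(s + 135.5).
Time constant τ = 1/135.5 = 0.00738 s.

τ = 0.00738 s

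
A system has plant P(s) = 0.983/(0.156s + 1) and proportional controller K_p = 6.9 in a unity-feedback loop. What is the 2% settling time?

T_s ≈ 0.0802 s

Closed loop: T(s) = K_p·P/(1+K_p·P) = 6.783/(0.156s + 1 + 6.783), with pole at s = −(1 + 6.783)/0.156 = −49.89.
τ = 1/49.89 = 0.02004 s, so 2% settling time ≈ 4τ = 0.0802 s.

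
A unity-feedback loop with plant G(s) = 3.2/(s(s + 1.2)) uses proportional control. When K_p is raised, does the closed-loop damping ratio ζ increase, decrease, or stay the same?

decrease

ζ = 1.2/(2√(3.2K_p)); increasing K_p raises the denominator, so ζ falls.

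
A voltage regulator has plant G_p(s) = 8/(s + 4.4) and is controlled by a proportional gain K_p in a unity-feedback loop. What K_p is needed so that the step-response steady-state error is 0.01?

The loop is type 0, so e_ss(step) = 1/(1 + K_pos) with K_pos = K_p·G_p(0).
G_p(0) = 1.818. Require 1/(1 + K_p·1.818) = 0.01, so 1 + 1.818·K_p = 100.
K_p = (100 − 1)/1.818 = 54.5.

K_p = 54.5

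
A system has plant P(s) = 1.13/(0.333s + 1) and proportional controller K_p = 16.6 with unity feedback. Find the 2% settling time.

T_s ≈ 0.0674 s

Closed loop: T(s) = K_p·P/(1+K_p·P) = 18.76/(0.333s + 1 + 18.76), with pole at s = −(1 + 18.76)/0.333 = −59.33.
τ = 1/59.33 = 0.01685 s, so 2% settling time ≈ 4τ = 0.0674 s.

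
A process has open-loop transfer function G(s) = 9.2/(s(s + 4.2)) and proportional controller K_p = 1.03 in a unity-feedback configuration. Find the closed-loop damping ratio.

With unity feedback the closed-loop characteristic equation is s² + 4.2s + 1.03·9.2 = s² + 4.2s + 9.476 = 0.
So ω_n² = 9.476 ⇒ ω_n = 3.078 rad/s, and ζ = 4.2/(2ω_n) = 0.682.

ζ = 0.682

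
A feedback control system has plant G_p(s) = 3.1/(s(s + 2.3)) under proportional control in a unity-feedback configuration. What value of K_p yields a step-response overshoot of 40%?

From %OS = 100·exp(−πζ/√(1−ζ²)) = 40%, ζ = −ln(0.4)/√(π²+ln²(0.4)) = 0.28.
Characteristic equation s² + 2.3s + 3.1K_p = 0 gives ζ = 2.3/(2√(3.1K_p)).
Setting ζ = 0.28: √(3.1K_p) = 2.3/(2·0.28) = 4.107, so K_p = 16.87/3.1 = 5.44.

K_p = 5.44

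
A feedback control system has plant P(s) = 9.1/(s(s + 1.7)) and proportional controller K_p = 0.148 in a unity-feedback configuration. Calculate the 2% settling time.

T_s ≈ 4.71 s

The closed-loop denominator s² + 1.7s + 1.347 gives ω_n = √1.347 = 1.161 and ζ = 1.7/(2ω_n) = 0.7324.
2% settling time T_s ≈ 4/(ζω_n) = 4/0.85 = 4.71 s.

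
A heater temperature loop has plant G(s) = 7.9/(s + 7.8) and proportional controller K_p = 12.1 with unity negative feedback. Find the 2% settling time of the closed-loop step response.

T_s ≈ 0.0387 s

Closed-loop transfer function: T(s) = K_p·G(s)/(1 + K_p·G(s)) = 95.59/(s + 7.8 + 95.59) = 95.59/(s + 103.4).
Time constant τ = 1/103.4 = 0.009672 s, so the 2% settling time is about 4τ = 0.0387 s.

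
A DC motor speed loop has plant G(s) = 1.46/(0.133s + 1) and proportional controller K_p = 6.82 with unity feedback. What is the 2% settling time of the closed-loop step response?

Closed loop: T(s) = K_p·G/(1+K_p·G) = 9.957/(0.133s + 1 + 9.957), with pole at s = −(1 + 9.957)/0.133 = −82.38.
τ = 1/82.38 = 0.01214 s, so 2% settling time ≈ 4τ = 0.0486 s.

T_s ≈ 0.0486 s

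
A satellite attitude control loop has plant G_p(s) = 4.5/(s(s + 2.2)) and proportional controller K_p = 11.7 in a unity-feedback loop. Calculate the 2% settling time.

The closed-loop denominator s² + 2.2s + 52.65 gives ω_n = √52.65 = 7.256 and ζ = 2.2/(2ω_n) = 0.1516.
2% settling time T_s ≈ 4/(ζω_n) = 4/1.1 = 3.64 s.

T_s ≈ 3.64 s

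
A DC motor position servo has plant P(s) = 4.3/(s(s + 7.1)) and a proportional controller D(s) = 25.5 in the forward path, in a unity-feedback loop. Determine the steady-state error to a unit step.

The open loop D(s)P(s) has a pole at the origin (type 1), so the static position error constant is infinite and e_ss = 1/(1+∞) = 0.

0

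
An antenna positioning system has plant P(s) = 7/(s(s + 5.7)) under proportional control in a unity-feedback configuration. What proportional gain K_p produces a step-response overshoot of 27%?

K_p = 7.84

From %OS = 100·exp(−πζ/√(1−ζ²)) = 27%, ζ = −ln(0.27)/√(π²+ln²(0.27)) = 0.3847.
Characteristic equation s² + 5.7s + 7K_p = 0 gives ζ = 5.7/(2√(7K_p)).
Setting ζ = 0.3847: √(7K_p) = 5.7/(2·0.3847) = 7.408, so K_p = 54.88/7 = 7.84.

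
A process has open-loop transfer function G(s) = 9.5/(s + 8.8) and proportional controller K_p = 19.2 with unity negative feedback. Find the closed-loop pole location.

s = -191.2

Closed-loop transfer function: T(s) = K_p·G(s)/(1 + K_p·G(s)) = 182.4/(s + 8.8 + 182.4) = 182.4/(s + 191.2).
The closed-loop pole is at s = −191.2.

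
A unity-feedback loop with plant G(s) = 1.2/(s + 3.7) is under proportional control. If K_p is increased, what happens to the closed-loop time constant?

decrease

The closed-loop bandwidth 3.7+K_p·1.2 grows with K_p, so τ shrinks.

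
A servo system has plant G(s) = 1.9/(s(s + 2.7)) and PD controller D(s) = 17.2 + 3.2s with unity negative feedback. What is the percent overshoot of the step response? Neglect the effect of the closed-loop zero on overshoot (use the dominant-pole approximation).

Forward path: (17.2 + 3.2s)·1.9/(s(s+2.7)). The closed-loop characteristic equation is s² + (2.7 + 1.9·3.2)s + 1.9·17.2 = 0.
That is s² + 8.78s + 32.68 = 0, so ω_n = 5.717 rad/s and ζ = 8.78/(2·5.717) = 0.7679.
%OS = 100·exp(−πζ/√(1−ζ²)) = 2.31%.

2.31%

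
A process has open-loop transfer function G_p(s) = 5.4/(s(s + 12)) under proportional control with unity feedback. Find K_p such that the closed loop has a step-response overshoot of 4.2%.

K_p = 13.2

From %OS = 100·exp(−πζ/√(1−ζ²)) = 4.2%, ζ = −ln(0.042)/√(π²+ln²(0.042)) = 0.7103.
Characteristic equation s² + 12s + 5.4K_p = 0 gives ζ = 12/(2√(5.4K_p)).
Setting ζ = 0.7103: √(5.4K_p) = 12/(2·0.7103) = 8.447, so K_p = 71.36/5.4 = 13.2.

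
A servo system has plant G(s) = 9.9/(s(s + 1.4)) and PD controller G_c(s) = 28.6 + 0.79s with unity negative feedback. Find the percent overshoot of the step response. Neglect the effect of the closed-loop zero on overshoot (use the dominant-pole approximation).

40.9%

Forward path: (28.6 + 0.79s)·9.9/(s(s+1.4)). The closed-loop characteristic equation is s² + (1.4 + 9.9·0.79)s + 9.9·28.6 = 0.
That is s² + 9.221s + 283.1 = 0, so ω_n = 16.83 rad/s and ζ = 9.221/(2·16.83) = 0.274.
%OS = 100·exp(−πζ/√(1−ζ²)) = 40.9%.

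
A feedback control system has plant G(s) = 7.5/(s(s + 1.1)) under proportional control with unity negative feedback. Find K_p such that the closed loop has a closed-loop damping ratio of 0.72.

Closed-loop characteristic equation: s² + 1.1s + K_p·7.5 = 0.
So ω_n = √(7.5K_p) and 2ζω_n = 1.1, giving ζ = 1.1/(2√(7.5K_p)).
Setting ζ = 0.72: √(7.5K_p) = 1.1/(2·0.72) = 0.7639, so K_p = 0.5835/7.5 = 0.0778.

K_p = 0.0778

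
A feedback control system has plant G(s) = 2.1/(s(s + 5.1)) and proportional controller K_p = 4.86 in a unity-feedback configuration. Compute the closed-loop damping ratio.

ζ = 0.798

With unity feedback the closed-loop characteristic equation is s² + 5.1s + 4.86·2.1 = s² + 5.1s + 10.21 = 0.
Matching s² + 2ζω_n s + ω_n²: ω_n = √10.21 = 3.195 rad/s and 2ζω_n = 5.1, so ζ = 5.1/(2·3.195) = 0.798.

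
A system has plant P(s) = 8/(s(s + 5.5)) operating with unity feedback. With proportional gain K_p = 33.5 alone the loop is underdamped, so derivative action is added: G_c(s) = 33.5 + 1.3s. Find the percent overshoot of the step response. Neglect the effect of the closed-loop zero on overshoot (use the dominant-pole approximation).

Forward path: (33.5 + 1.3s)·8/(s(s+5.5)). The closed-loop characteristic equation is s² + (5.5 + 8·1.3)s + 8·33.5 = 0.
That is s² + 15.9s + 268 = 0, so ω_n = 16.37 rad/s and ζ = 15.9/(2·16.37) = 0.4856.
%OS = 100·exp(−πζ/√(1−ζ²)) = 17.5%.

17.5%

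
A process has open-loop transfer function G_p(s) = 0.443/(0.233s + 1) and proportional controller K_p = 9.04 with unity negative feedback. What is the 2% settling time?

Closed loop: T(s) = K_p·G_p/(1+K_p·G_p) = 4.005/(0.233s + 1 + 4.005), with pole at s = −(1 + 4.005)/0.233 = −21.48.
τ = 1/21.48 = 0.04656 s, so 2% settling time ≈ 4τ = 0.186 s.

T_s ≈ 0.186 s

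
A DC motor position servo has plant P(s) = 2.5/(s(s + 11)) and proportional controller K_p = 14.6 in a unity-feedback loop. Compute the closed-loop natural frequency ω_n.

With unity feedback the closed-loop characteristic equation is s² + 11s + 14.6·2.5 = s² + 11s + 36.5 = 0.
So ω_n² = 36.5 ⇒ ω_n = 6.042 rad/s, and ζ = 11/(2ω_n) = 0.91.

ω_n = 6.04 rad/s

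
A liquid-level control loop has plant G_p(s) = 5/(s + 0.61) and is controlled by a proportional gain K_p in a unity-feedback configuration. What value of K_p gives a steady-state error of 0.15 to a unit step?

Steady-state error for a unit step on this type-0 loop is 1/(1 + K_p·G_p(0)).
G_p(0) = 8.197. Require 1/(1 + K_p·8.197) = 0.15, so 1 + 8.197·K_p = 6.667.
K_p = (6.667 − 1)/8.197 = 0.691.

K_p = 0.691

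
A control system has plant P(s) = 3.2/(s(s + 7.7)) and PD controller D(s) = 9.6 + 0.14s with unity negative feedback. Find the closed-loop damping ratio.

ζ = 0.735

Forward path: (9.6 + 0.14s)·3.2/(s(s+7.7)). The closed-loop characteristic equation is s² + (7.7 + 3.2·0.14)s + 3.2·9.6 = 0.
That is s² + 8.148s + 30.72 = 0, so ω_n = 5.543 rad/s and ζ = 8.148/(2·5.543) = 0.735.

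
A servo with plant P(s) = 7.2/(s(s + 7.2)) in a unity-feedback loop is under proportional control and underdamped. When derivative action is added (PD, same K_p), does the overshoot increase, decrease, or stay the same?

With PD the characteristic equation becomes s² + (a + K·K_d)s + K·K_p = 0; the damping term grows, ζ rises, overshoot falls.

decrease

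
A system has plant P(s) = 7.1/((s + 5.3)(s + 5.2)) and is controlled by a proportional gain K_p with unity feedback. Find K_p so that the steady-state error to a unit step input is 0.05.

K_p = 73.8

For a type-0 loop with proportional control, e_ss = 1/(1 + K_p·P(0)).
P(0) = 0.2576. Require 1/(1 + K_p·0.2576) = 0.05, so 1 + 0.2576·K_p = 20.
K_p = (20 − 1)/0.2576 = 73.8.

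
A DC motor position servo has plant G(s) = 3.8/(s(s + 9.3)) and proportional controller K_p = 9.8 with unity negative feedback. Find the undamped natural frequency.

The closed-loop denominator is s(s+9.3) + 9.8·3.8 = s² + 9.3s + 37.24.
Matching s² + 2ζω_n s + ω_n²: ω_n = √37.24 = 6.102 rad/s and 2ζω_n = 9.3, so ζ = 9.3/(2·6.102) = 0.762.

ω_n = 6.1 rad/s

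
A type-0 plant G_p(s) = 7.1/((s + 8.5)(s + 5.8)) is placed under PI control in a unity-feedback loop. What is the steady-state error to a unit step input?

0

The PI controller's integrator makes the forward path type 1, so e_ss to a step is zero.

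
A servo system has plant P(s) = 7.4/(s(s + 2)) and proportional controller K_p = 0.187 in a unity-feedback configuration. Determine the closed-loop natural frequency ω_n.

ω_n = 1.18 rad/s

1 + K_p·P(s) = 0 gives s² + 2s + 1.384 = 0.
Matching s² + 2ζω_n s + ω_n²: ω_n = √1.384 = 1.176 rad/s and 2ζω_n = 2, so ζ = 2/(2·1.176) = 0.85.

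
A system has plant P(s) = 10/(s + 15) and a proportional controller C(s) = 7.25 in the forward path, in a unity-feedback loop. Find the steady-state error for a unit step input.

0.171

The loop is type 0. Static position error constant K_pos = C(0)·P(0) = 7.25·0.6667 = 4.833.
Steady-state error to a unit step: e_ss = 1/(1+K_pos) = 1/5.833 = 0.171.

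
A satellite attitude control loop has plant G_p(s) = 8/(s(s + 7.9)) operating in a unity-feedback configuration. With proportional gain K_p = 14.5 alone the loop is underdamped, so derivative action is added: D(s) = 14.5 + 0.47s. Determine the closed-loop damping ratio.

Forward path: (14.5 + 0.47s)·8/(s(s+7.9)). The closed-loop characteristic equation is s² + (7.9 + 8·0.47)s + 8·14.5 = 0.
That is s² + 11.66s + 116 = 0, so ω_n = 10.77 rad/s and ζ = 11.66/(2·10.77) = 0.5413.

ζ = 0.541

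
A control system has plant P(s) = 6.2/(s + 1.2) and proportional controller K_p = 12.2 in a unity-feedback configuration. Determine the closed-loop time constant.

τ = 0.013 s

Closed-loop transfer function: T(s) = K_p·P(s)/(1 + K_p·P(s)) = 75.64/(s + 1.2 + 75.64) = 75.64/(s + 76.84).
Time constant τ = 1/76.84 = 0.013 s.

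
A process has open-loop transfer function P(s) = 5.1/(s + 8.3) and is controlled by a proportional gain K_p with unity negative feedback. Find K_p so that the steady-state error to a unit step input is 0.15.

K_p = 9.22

Steady-state error for a unit step on this type-0 loop is 1/(1 + K_p·P(0)).
P(0) = 0.6145. Require 1/(1 + K_p·0.6145) = 0.15, so 1 + 0.6145·K_p = 6.667.
K_p = (6.667 − 1)/0.6145 = 9.22.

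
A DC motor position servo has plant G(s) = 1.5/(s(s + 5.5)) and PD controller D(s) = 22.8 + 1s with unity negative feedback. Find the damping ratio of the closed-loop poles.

Forward path: (22.8 + 1s)·1.5/(s(s+5.5)). The closed-loop characteristic equation is s² + (5.5 + 1.5·1)s + 1.5·22.8 = 0.
That is s² + 7s + 34.2 = 0, so ω_n = 5.848 rad/s and ζ = 7/(2·5.848) = 0.5985.

ζ = 0.598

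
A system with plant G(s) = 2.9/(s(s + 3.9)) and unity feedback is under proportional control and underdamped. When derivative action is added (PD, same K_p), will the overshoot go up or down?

decrease

With PD the characteristic equation becomes s² + (a + K·K_d)s + K·K_p = 0; the damping term grows, ζ rises, overshoot falls.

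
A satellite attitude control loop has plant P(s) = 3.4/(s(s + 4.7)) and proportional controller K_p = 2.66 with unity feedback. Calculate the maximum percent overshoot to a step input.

The closed-loop denominator s² + 4.7s + 9.044 gives ω_n = √9.044 = 3.007 and ζ = 4.7/(2ω_n) = 0.7814.
%OS = 100·exp(−πζ/√(1−ζ²)) = 100·exp(−π·0.7814/√0.3894) = 1.96%.

1.96%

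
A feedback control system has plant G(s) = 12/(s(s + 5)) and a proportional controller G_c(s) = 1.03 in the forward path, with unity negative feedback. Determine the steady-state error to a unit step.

The open loop G_c(s)G(s) has a pole at the origin (type 1), so the static position error constant is infinite and e_ss = 1/(1+∞) = 0.

0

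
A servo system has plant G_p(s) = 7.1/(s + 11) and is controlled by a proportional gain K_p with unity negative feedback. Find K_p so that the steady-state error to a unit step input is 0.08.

K_p = 17.8

For a type-0 loop with proportional control, e_ss = 1/(1 + K_p·G_p(0)).
G_p(0) = 0.6455. Require 1/(1 + K_p·0.6455) = 0.08, so 1 + 0.6455·K_p = 12.5.
K_p = (12.5 − 1)/0.6455 = 17.8.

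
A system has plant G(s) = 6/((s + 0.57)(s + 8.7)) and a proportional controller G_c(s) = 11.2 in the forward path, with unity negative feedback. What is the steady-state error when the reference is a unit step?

0.0687

The loop is type 0. Static position error constant K_pos = G_c(0)·G(0) = 11.2·1.21 = 13.55.
Steady-state error to a unit step: e_ss = 1/(1+K_pos) = 1/14.55 = 0.0687.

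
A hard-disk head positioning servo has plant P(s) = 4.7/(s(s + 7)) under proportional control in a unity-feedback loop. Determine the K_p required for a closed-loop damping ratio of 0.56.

K_p = 8.31

Closed-loop characteristic equation: s² + 7s + K_p·4.7 = 0.
So ω_n = √(4.7K_p) and 2ζω_n = 7, giving ζ = 7/(2√(4.7K_p)).
Setting ζ = 0.56: √(4.7K_p) = 7/(2·0.56) = 6.25, so K_p = 39.06/4.7 = 8.31.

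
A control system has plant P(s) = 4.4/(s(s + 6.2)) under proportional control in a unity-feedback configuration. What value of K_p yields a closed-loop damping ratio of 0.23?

Closed-loop characteristic equation: s² + 6.2s + K_p·4.4 = 0.
So ω_n = √(4.4K_p) and 2ζω_n = 6.2, giving ζ = 6.2/(2√(4.4K_p)).
Setting ζ = 0.23: √(4.4K_p) = 6.2/(2·0.23) = 13.48, so K_p = 181.7/4.4 = 41.3.

K_p = 41.3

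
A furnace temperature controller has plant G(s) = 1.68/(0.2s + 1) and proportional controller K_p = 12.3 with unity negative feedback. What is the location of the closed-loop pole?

Closed loop: T(s) = K_p·G/(1+K_p·G) = 20.66/(0.2s + 1 + 20.66), with pole at s = −(1 + 20.66)/0.2 = −108.3.

s = -108.3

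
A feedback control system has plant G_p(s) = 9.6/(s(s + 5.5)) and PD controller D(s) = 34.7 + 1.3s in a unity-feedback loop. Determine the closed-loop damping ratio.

Forward path: (34.7 + 1.3s)·9.6/(s(s+5.5)). The closed-loop characteristic equation is s² + (5.5 + 9.6·1.3)s + 9.6·34.7 = 0.
That is s² + 17.98s + 333.1 = 0, so ω_n = 18.25 rad/s and ζ = 17.98/(2·18.25) = 0.4926.

ζ = 0.493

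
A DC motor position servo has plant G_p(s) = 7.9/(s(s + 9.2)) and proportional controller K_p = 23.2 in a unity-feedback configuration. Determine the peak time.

The closed-loop denominator s² + 9.2s + 183.3 gives ω_n = √183.3 = 13.54 and ζ = 9.2/(2ω_n) = 0.3398.
Damped frequency ω_d = ω_n√(1−ζ²) = 12.73 rad/s, so peak time T_p = π/ω_d = 0.247 s.

T_p = 0.247 s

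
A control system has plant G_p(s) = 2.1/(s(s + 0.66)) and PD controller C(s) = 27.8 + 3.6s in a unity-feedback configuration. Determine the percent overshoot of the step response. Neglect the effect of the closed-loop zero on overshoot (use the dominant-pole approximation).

Forward path: (27.8 + 3.6s)·2.1/(s(s+0.66)). The closed-loop characteristic equation is s² + (0.66 + 2.1·3.6)s + 2.1·27.8 = 0.
That is s² + 8.22s + 58.38 = 0, so ω_n = 7.641 rad/s and ζ = 8.22/(2·7.641) = 0.5379.
%OS = 100·exp(−πζ/√(1−ζ²)) = 13.5%.

13.5%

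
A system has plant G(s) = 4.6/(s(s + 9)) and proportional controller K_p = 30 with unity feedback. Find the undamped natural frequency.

The closed-loop denominator is s(s+9) + 30·4.6 = s² + 9s + 138.
So ω_n² = 138 ⇒ ω_n = 11.75 rad/s, and ζ = 9/(2ω_n) = 0.383.

ω_n = 11.7 rad/s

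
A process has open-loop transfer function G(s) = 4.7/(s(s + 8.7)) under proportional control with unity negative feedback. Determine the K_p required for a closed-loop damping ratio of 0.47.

K_p = 18.2

Closed-loop characteristic equation: s² + 8.7s + K_p·4.7 = 0.
So ω_n = √(4.7K_p) and 2ζω_n = 8.7, giving ζ = 8.7/(2√(4.7K_p)).
Setting ζ = 0.47: √(4.7K_p) = 8.7/(2·0.47) = 9.255, so K_p = 85.66/4.7 = 18.2.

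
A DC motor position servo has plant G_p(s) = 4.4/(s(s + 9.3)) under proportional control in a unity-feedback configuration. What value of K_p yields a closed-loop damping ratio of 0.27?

Closed-loop characteristic equation: s² + 9.3s + K_p·4.4 = 0.
So ω_n = √(4.4K_p) and 2ζω_n = 9.3, giving ζ = 9.3/(2√(4.4K_p)).
Setting ζ = 0.27: √(4.4K_p) = 9.3/(2·0.27) = 17.22, so K_p = 296.6/4.4 = 67.4.

K_p = 67.4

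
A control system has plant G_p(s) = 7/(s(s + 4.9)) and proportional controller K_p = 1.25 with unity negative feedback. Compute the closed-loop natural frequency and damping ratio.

1 + K_p·G_p(s) = 0 gives s² + 4.9s + 8.75 = 0.
So ω_n² = 8.75 ⇒ ω_n = 2.958 rad/s, and ζ = 4.9/(2ω_n) = 0.828.

ω_n = 2.96 rad/s, ζ = 0.828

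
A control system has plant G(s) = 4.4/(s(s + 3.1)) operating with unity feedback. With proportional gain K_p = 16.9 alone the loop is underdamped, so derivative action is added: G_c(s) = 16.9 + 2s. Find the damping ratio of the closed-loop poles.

ζ = 0.69

Forward path: (16.9 + 2s)·4.4/(s(s+3.1)). The closed-loop characteristic equation is s² + (3.1 + 4.4·2)s + 4.4·16.9 = 0.
That is s² + 11.9s + 74.36 = 0, so ω_n = 8.623 rad/s and ζ = 11.9/(2·8.623) = 0.69.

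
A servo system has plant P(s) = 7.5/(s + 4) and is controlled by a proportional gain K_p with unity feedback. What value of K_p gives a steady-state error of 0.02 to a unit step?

For a type-0 loop with proportional control, e_ss = 1/(1 + K_p·P(0)).
P(0) = 1.875. Require 1/(1 + K_p·1.875) = 0.02, so 1 + 1.875·K_p = 50.
K_p = (50 − 1)/1.875 = 26.1.

K_p = 26.1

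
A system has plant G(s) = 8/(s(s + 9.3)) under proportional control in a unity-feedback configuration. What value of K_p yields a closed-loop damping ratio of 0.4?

K_p = 16.9

Closed-loop characteristic equation: s² + 9.3s + K_p·8 = 0.
So ω_n = √(8K_p) and 2ζω_n = 9.3, giving ζ = 9.3/(2√(8K_p)).
Setting ζ = 0.4: √(8K_p) = 9.3/(2·0.4) = 11.62, so K_p = 135.1/8 = 16.9.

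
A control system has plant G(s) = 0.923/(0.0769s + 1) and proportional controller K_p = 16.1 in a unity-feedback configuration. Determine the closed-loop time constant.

τ = 0.00485 s

Closed loop: T(s) = K_p·G/(1+K_p·G) = 14.86/(0.0769s + 1 + 14.86), with pole at s = −(1 + 14.86)/0.0769 = −206.2.
Closed-loop time constant τ = 1/206.2 = 0.00485 s.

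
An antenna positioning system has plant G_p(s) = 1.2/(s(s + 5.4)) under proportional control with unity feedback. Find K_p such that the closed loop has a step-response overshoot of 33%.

From %OS = 100·exp(−πζ/√(1−ζ²)) = 33%, ζ = −ln(0.33)/√(π²+ln²(0.33)) = 0.3328.
Characteristic equation s² + 5.4s + 1.2K_p = 0 gives ζ = 5.4/(2√(1.2K_p)).
Setting ζ = 0.3328: √(1.2K_p) = 5.4/(2·0.3328) = 8.113, so K_p = 65.83/1.2 = 54.9.

K_p = 54.9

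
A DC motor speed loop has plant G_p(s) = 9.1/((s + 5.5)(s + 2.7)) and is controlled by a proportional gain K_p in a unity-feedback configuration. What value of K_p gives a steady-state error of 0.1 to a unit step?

K_p = 14.7

For a type-0 loop with proportional control, e_ss = 1/(1 + K_p·G_p(0)).
G_p(0) = 0.6128. Require 1/(1 + K_p·0.6128) = 0.1, so 1 + 0.6128·K_p = 10.
K_p = (10 − 1)/0.6128 = 14.7.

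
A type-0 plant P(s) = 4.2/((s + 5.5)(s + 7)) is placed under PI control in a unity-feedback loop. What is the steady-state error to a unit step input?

0

The PI controller's integrator makes the forward path type 1, so e_ss to a step is zero.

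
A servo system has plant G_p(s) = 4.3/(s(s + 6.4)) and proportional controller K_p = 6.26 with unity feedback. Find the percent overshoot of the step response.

8.53%

From 1 + K_pG_p(s) = 0: s² + 6.4s + 26.92 = 0 ⇒ ω_n = 5.188, ζ = 0.6168.
%OS = 100·exp(−πζ/√(1−ζ²)) = 100·exp(−π·0.6168/√0.6196) = 8.53%.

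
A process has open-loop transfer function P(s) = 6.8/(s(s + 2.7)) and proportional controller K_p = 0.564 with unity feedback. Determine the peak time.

The closed-loop denominator s² + 2.7s + 3.835 gives ω_n = √3.835 = 1.958 and ζ = 2.7/(2ω_n) = 0.6893.
Damped frequency ω_d = ω_n√(1−ζ²) = 1.419 rad/s, so peak time T_p = π/ω_d = 2.21 s.

T_p = 2.21 s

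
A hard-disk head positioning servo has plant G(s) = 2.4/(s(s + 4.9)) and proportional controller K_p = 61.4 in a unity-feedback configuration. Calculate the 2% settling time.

T_s ≈ 1.63 s

Closed-loop characteristic equation: s² + 4.9s + 147.4 = 0, so ω_n = 12.14 rad/s and ζ = 4.9/(2·12.14) = 0.2018.
2% settling time T_s ≈ 4/(ζω_n) = 4/2.45 = 1.63 s.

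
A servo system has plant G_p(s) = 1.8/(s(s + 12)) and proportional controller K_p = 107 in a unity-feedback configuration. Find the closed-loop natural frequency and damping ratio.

ω_n = 13.9 rad/s, ζ = 0.432

1 + K_p·G_p(s) = 0 gives s² + 12s + 192.6 = 0.
Matching s² + 2ζω_n s + ω_n²: ω_n = √192.6 = 13.88 rad/s and 2ζω_n = 12, so ζ = 12/(2·13.88) = 0.432.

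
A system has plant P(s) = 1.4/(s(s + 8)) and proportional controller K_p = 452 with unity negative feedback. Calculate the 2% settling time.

T_s ≈ 1 s

From 1 + K_pP(s) = 0: s² + 8s + 632.8 = 0 ⇒ ω_n = 25.16, ζ = 0.159.
2% settling time T_s ≈ 4/(ζω_n) = 4/4 = 1 s.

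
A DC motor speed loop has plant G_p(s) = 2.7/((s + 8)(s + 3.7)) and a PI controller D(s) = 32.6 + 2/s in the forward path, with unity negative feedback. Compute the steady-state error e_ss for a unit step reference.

0

The open loop D(s)G_p(s) has a pole at the origin (type 1), so the static position error constant is infinite and e_ss = 1/(1+∞) = 0.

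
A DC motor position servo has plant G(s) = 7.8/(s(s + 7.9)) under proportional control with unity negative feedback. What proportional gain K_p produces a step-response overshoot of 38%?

From %OS = 100·exp(−πζ/√(1−ζ²)) = 38%, ζ = −ln(0.38)/√(π²+ln²(0.38)) = 0.2943.
Characteristic equation s² + 7.9s + 7.8K_p = 0 gives ζ = 7.9/(2√(7.8K_p)).
Setting ζ = 0.2943: √(7.8K_p) = 7.9/(2·0.2943) = 13.42, so K_p = 180.1/7.8 = 23.1.

K_p = 23.1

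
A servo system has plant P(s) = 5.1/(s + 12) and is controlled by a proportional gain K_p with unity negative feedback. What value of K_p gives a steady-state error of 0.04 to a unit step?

For a type-0 loop with proportional control, e_ss = 1/(1 + K_p·P(0)).
P(0) = 0.425. Require 1/(1 + K_p·0.425) = 0.04, so 1 + 0.425·K_p = 25.
K_p = (25 − 1)/0.425 = 56.5.

K_p = 56.5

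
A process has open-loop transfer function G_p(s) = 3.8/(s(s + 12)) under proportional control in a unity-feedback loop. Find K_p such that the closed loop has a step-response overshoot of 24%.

From %OS = 100·exp(−πζ/√(1−ζ²)) = 24%, ζ = −ln(0.24)/√(π²+ln²(0.24)) = 0.4136.
Characteristic equation s² + 12s + 3.8K_p = 0 gives ζ = 12/(2√(3.8K_p)).
Setting ζ = 0.4136: √(3.8K_p) = 12/(2·0.4136) = 14.51, so K_p = 210.5/3.8 = 55.4.

K_p = 55.4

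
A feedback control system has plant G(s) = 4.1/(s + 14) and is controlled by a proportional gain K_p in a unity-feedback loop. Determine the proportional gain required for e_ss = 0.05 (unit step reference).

K_p = 64.9

The loop is type 0, so e_ss(step) = 1/(1 + K_pos) with K_pos = K_p·G(0).
G(0) = 0.2929. Require 1/(1 + K_p·0.2929) = 0.05, so 1 + 0.2929·K_p = 20.
K_p = (20 − 1)/0.2929 = 64.9.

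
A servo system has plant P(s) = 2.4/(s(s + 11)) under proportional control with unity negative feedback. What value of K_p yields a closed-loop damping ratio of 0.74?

K_p = 23

Closed-loop characteristic equation: s² + 11s + K_p·2.4 = 0.
So ω_n = √(2.4K_p) and 2ζω_n = 11, giving ζ = 11/(2√(2.4K_p)).
Setting ζ = 0.74: √(2.4K_p) = 11/(2·0.74) = 7.432, so K_p = 55.24/2.4 = 23.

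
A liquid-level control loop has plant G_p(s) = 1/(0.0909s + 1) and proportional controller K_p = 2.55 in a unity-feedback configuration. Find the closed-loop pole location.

s = -39.05

Closed loop: T(s) = K_p·G_p/(1+K_p·G_p) = 2.55/(0.0909s + 1 + 2.55), with pole at s = −(1 + 2.55)/0.0909 = −39.05.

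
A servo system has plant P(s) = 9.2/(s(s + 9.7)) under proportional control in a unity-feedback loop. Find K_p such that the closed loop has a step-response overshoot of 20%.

K_p = 12.3

From %OS = 100·exp(−πζ/√(1−ζ²)) = 20%, ζ = −ln(0.2)/√(π²+ln²(0.2)) = 0.4559.
Characteristic equation s² + 9.7s + 9.2K_p = 0 gives ζ = 9.7/(2√(9.2K_p)).
Setting ζ = 0.4559: √(9.2K_p) = 9.7/(2·0.4559) = 10.64, so K_p = 113.1/9.2 = 12.3.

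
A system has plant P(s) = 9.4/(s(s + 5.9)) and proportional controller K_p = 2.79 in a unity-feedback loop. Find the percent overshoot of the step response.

10.9%

Closed-loop characteristic equation: s² + 5.9s + 26.23 = 0, so ω_n = 5.121 rad/s and ζ = 5.9/(2·5.121) = 0.576.
%OS = 100·exp(−πζ/√(1−ζ²)) = 100·exp(−π·0.576/√0.6682) = 10.9%.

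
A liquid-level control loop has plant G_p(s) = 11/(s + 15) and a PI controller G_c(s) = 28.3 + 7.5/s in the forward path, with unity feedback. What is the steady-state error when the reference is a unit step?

0

The open loop G_c(s)G_p(s) has a pole at the origin (type 1), so the static position error constant is infinite and e_ss = 1/(1+∞) = 0.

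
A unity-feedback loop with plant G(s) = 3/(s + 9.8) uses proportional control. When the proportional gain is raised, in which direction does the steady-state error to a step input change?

decrease

The position error constant K_pos = K_p·G(0) grows with K_p, and e_ss = 1/(1+K_pos) falls.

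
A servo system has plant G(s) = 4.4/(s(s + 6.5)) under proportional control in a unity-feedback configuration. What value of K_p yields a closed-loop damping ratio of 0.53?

Closed-loop characteristic equation: s² + 6.5s + K_p·4.4 = 0.
So ω_n = √(4.4K_p) and 2ζω_n = 6.5, giving ζ = 6.5/(2√(4.4K_p)).
Setting ζ = 0.53: √(4.4K_p) = 6.5/(2·0.53) = 6.132, so K_p = 37.6/4.4 = 8.55.

K_p = 8.55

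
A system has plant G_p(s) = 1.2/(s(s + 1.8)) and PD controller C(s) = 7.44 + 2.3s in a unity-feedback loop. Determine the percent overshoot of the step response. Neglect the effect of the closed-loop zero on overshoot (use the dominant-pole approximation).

2.45%

Forward path: (7.44 + 2.3s)·1.2/(s(s+1.8)). The closed-loop characteristic equation is s² + (1.8 + 1.2·2.3)s + 1.2·7.44 = 0.
That is s² + 4.56s + 8.928 = 0, so ω_n = 2.988 rad/s and ζ = 4.56/(2·2.988) = 0.7631.
%OS = 100·exp(−πζ/√(1−ζ²)) = 2.45%.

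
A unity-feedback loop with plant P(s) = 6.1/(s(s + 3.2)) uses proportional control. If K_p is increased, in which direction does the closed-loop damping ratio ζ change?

decrease

ζ = 3.2/(2√(6.1K_p)); increasing K_p raises the denominator, so ζ falls.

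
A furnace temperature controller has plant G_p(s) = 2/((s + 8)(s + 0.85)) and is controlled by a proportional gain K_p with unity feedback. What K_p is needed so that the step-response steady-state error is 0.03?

Steady-state error for a unit step on this type-0 loop is 1/(1 + K_p·G_p(0)).
G_p(0) = 0.2941. Require 1/(1 + K_p·0.2941) = 0.03, so 1 + 0.2941·K_p = 33.33.
K_p = (33.33 − 1)/0.2941 = 110.

K_p = 110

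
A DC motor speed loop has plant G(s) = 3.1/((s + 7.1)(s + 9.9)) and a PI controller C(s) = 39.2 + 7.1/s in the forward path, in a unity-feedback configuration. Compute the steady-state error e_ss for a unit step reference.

0

The open loop C(s)G(s) has a pole at the origin (type 1), so the static position error constant is infinite and e_ss = 1/(1+∞) = 0.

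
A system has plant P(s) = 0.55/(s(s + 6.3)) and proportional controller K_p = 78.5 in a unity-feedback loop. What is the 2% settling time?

T_s ≈ 1.27 s

The closed-loop denominator s² + 6.3s + 43.18 gives ω_n = √43.18 = 6.571 and ζ = 6.3/(2ω_n) = 0.4794.
2% settling time T_s ≈ 4/(ζω_n) = 4/3.15 = 1.27 s.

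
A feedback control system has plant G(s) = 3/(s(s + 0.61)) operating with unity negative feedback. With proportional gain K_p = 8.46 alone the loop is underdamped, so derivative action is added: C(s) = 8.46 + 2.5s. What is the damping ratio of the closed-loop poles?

Forward path: (8.46 + 2.5s)·3/(s(s+0.61)). The closed-loop characteristic equation is s² + (0.61 + 3·2.5)s + 3·8.46 = 0.
That is s² + 8.11s + 25.38 = 0, so ω_n = 5.038 rad/s and ζ = 8.11/(2·5.038) = 0.8049.

ζ = 0.805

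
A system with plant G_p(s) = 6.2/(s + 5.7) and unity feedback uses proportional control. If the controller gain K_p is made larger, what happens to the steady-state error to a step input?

The position error constant K_pos = K_p·G_p(0) grows with K_p, and e_ss = 1/(1+K_pos) falls.

decrease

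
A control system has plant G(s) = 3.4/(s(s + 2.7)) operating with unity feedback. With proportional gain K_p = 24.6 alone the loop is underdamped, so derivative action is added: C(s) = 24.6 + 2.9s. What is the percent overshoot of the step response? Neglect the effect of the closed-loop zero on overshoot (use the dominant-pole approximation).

Forward path: (24.6 + 2.9s)·3.4/(s(s+2.7)). The closed-loop characteristic equation is s² + (2.7 + 3.4·2.9)s + 3.4·24.6 = 0.
That is s² + 12.56s + 83.64 = 0, so ω_n = 9.145 rad/s and ζ = 12.56/(2·9.145) = 0.6867.
%OS = 100·exp(−πζ/√(1−ζ²)) = 5.14%.

5.14%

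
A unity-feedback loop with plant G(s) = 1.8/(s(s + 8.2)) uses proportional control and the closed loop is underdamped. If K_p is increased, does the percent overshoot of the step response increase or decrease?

increase

Characteristic equation s² + 8.2s + K_p·1.8 = 0: raising K_p raises ω_n while 2ζω_n = 8.2 is fixed, so ζ falls and overshoot grows.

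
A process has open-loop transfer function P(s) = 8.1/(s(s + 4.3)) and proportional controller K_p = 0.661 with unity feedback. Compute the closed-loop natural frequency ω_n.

ω_n = 2.31 rad/s

With unity feedback the closed-loop characteristic equation is s² + 4.3s + 0.661·8.1 = s² + 4.3s + 5.354 = 0.
Matching s² + 2ζω_n s + ω_n²: ω_n = √5.354 = 2.314 rad/s and 2ζω_n = 4.3, so ζ = 4.3/(2·2.314) = 0.929.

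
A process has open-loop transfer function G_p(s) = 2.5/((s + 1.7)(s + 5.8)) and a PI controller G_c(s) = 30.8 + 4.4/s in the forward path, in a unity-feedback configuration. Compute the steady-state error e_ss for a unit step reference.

The open loop G_c(s)G_p(s) has a pole at the origin (type 1), so the static position error constant is infinite and e_ss = 1/(1+∞) = 0.

0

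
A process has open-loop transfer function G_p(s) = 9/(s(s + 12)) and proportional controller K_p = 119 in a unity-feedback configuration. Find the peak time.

Closed-loop characteristic equation: s² + 12s + 1071 = 0, so ω_n = 32.73 rad/s and ζ = 12/(2·32.73) = 0.1833.
Damped frequency ω_d = ω_n√(1−ζ²) = 32.17 rad/s, so peak time T_p = π/ω_d = 0.0977 s.

T_p = 0.0977 s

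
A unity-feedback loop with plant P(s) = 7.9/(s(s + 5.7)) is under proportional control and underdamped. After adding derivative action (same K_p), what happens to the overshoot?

With PD the characteristic equation becomes s² + (a + K·K_d)s + K·K_p = 0; the damping term grows, ζ rises, overshoot falls.

decrease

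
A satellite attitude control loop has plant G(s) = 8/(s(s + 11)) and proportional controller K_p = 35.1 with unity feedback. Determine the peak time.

T_p = 0.198 s

From 1 + K_pG(s) = 0: s² + 11s + 280.8 = 0 ⇒ ω_n = 16.76, ζ = 0.3282.
Damped frequency ω_d = ω_n√(1−ζ²) = 15.83 rad/s, so peak time T_p = π/ω_d = 0.198 s.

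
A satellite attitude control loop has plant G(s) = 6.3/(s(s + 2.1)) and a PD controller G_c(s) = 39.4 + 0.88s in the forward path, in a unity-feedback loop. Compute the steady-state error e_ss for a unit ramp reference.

The loop has one pole at the origin (type 1). Velocity error constant K_v = lim_{s→0} s·G_c(s)G(s) = 39.4·6.3/2.1 = 118.2.
Steady-state error to a unit ramp: e_ss = 1/K_v = 0.00846.

0.00846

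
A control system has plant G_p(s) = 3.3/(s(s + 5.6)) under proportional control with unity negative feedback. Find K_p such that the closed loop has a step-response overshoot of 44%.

From %OS = 100·exp(−πζ/√(1−ζ²)) = 44%, ζ = −ln(0.44)/√(π²+ln²(0.44)) = 0.2528.
Characteristic equation s² + 5.6s + 3.3K_p = 0 gives ζ = 5.6/(2√(3.3K_p)).
Setting ζ = 0.2528: √(3.3K_p) = 5.6/(2·0.2528) = 11.07, so K_p = 122.6/3.3 = 37.2.

K_p = 37.2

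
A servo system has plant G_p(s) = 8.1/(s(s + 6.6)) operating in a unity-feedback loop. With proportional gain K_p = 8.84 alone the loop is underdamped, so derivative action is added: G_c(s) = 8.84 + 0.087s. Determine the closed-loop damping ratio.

Forward path: (8.84 + 0.087s)·8.1/(s(s+6.6)). The closed-loop characteristic equation is s² + (6.6 + 8.1·0.087)s + 8.1·8.84 = 0.
That is s² + 7.305s + 71.6 = 0, so ω_n = 8.462 rad/s and ζ = 7.305/(2·8.462) = 0.4316.

ζ = 0.432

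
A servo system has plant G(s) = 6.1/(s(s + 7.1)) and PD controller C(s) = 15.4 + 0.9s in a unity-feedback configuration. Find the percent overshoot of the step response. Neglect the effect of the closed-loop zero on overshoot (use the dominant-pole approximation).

6.83%

Forward path: (15.4 + 0.9s)·6.1/(s(s+7.1)). The closed-loop characteristic equation is s² + (7.1 + 6.1·0.9)s + 6.1·15.4 = 0.
That is s² + 12.59s + 93.94 = 0, so ω_n = 9.692 rad/s and ζ = 12.59/(2·9.692) = 0.6495.
%OS = 100·exp(−πζ/√(1−ζ²)) = 6.83%.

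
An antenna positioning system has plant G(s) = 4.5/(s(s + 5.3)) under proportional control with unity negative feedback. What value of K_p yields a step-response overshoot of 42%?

K_p = 22

From %OS = 100·exp(−πζ/√(1−ζ²)) = 42%, ζ = −ln(0.42)/√(π²+ln²(0.42)) = 0.2662.
Characteristic equation s² + 5.3s + 4.5K_p = 0 gives ζ = 5.3/(2√(4.5K_p)).
Setting ζ = 0.2662: √(4.5K_p) = 5.3/(2·0.2662) = 9.956, so K_p = 99.12/4.5 = 22.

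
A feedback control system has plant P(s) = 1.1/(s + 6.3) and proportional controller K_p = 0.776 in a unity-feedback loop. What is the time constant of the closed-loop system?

τ = 0.14 s

Closed-loop transfer function: T(s) = K_p·P(s)/(1 + K_p·P(s)) = 0.8536/(s + 6.3 + 0.8536) = 0.8536/(s + 7.154).
Time constant τ = 1/7.154 = 0.14 s.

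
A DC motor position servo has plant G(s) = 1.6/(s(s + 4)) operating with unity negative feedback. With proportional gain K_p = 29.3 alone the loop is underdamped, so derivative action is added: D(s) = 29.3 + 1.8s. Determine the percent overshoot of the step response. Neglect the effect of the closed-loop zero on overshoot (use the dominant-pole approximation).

Forward path: (29.3 + 1.8s)·1.6/(s(s+4)). The closed-loop characteristic equation is s² + (4 + 1.6·1.8)s + 1.6·29.3 = 0.
That is s² + 6.88s + 46.88 = 0, so ω_n = 6.847 rad/s and ζ = 6.88/(2·6.847) = 0.5024.
%OS = 100·exp(−πζ/√(1−ζ²)) = 16.1%.

16.1%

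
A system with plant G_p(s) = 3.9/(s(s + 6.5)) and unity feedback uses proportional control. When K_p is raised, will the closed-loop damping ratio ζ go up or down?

decrease

ζ = 6.5/(2√(3.9K_p)); increasing K_p raises the denominator, so ζ falls.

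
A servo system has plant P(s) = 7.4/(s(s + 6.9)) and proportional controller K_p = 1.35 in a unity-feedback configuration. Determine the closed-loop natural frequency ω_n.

The closed-loop denominator is s(s+6.9) + 1.35·7.4 = s² + 6.9s + 9.99.
So ω_n² = 9.99 ⇒ ω_n = 3.161 rad/s, and ζ = 6.9/(2ω_n) = 1.09.

ω_n = 3.16 rad/s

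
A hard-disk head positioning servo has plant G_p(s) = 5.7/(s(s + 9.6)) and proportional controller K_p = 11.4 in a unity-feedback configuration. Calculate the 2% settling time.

T_s ≈ 0.833 s

Closed-loop characteristic equation: s² + 9.6s + 64.98 = 0, so ω_n = 8.061 rad/s and ζ = 9.6/(2·8.061) = 0.5955.
2% settling time T_s ≈ 4/(ζω_n) = 4/4.8 = 0.833 s.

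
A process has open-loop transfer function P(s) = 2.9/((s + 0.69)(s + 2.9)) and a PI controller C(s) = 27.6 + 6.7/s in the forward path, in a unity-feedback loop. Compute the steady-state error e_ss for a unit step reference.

0

The open loop C(s)P(s) has a pole at the origin (type 1), so the static position error constant is infinite and e_ss = 1/(1+∞) = 0.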